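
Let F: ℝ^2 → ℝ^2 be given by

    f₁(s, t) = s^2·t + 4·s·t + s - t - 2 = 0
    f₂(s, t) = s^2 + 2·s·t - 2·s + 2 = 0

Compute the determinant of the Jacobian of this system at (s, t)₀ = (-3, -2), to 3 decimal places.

J = [[2·s·t + 4·t + 1, s^2 + 4·s - 1], [2·s + 2·t - 2, 2·s]].
At the point, J = [[5.000, -4.000], [-12.000, -6.000]].
det J = -78.000.

-78.000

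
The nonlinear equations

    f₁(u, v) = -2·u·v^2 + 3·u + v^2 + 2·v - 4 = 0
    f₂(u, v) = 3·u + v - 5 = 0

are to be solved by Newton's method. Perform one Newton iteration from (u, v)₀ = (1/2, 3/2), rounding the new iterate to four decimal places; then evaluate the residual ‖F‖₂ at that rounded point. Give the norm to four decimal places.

0.7680

At (1/2, 3/2): F = (0.5000, -2.0000).
Jacobian J = [[-2·v^2 + 3, -4·u·v + 2·v + 2], [3, 1]].
At the point, J = [[-1.5000, 2.0000], [3.0000, 1.0000]] (det J = -7.5000).
Solving J·Δ = −F gives Δ = (0.6000, 0.2000).
Then the next iterate is (u, v)₁ = (1.1000, 1.7000).
Re-evaluating at (1.1000, 1.7000): F = (-0.7680, 0.0000), so ‖F‖₂ = 0.7680.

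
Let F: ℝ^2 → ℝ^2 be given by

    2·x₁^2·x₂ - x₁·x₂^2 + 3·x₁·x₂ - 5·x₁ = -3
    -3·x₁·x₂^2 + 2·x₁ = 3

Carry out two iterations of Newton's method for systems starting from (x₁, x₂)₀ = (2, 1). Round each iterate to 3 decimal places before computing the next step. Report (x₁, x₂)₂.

At (2, 1): F = (5.000, -5.000).
Jacobian J = [[4·x₁·x₂ - x₂^2 + 3·x₂ - 5, 2·x₁^2 - 2·x₁·x₂ + 3·x₁], [-3·x₂^2 + 2, -6·x₁·x₂]].
At the point, J = [[5.000, 10.000], [-1.000, -12.000]] (det J = -50.000).
Solving J·Δ = −F gives Δ = (-0.200, -0.400).
Then the next iterate is (x₁, x₂)₁ = (1.800, 0.600).
Round to (1.800, 0.600) and repeat: F = (0.480, -1.344), J = [[0.760, 9.720], [0.920, -6.480]].
Δ = (0.718, -0.106), so (x₁, x₂)₂ = (2.518, 0.494).

(2.518, 0.494)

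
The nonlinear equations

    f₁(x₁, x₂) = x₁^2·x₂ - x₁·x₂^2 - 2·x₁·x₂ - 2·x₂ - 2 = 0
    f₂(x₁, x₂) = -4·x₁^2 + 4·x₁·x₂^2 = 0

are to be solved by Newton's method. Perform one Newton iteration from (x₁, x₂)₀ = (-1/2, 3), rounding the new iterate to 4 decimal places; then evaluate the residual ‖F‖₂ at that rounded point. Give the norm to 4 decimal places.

At (-1/2, 3): F = (0.2500, -19.0000).
Jacobian J = [[2·x₁·x₂ - x₂^2 - 2·x₂, x₁^2 - 2·x₁·x₂ - 2·x₁ - 2], [-8·x₁ + 4·x₂^2, 8·x₁·x₂]].
At the point, J = [[-18.0000, 2.2500], [40.0000, -12.0000]] (det J = 126.0000).
Solving J·Δ = −F gives Δ = (-0.3155, -2.6349).
Then the next iterate is (x₁, x₂)₁ = (-0.8155, 0.3651).
Re-evaluating at (-0.8155, 0.3651): F = (-1.783211, -3.094979), so ‖F‖₂ = 3.5719.

3.5719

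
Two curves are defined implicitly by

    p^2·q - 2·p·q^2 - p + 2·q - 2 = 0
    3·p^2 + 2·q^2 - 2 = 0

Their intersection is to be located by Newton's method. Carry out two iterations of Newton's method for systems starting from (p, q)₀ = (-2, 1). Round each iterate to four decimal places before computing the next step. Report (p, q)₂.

At (-2, 1): F = (10.0000, 12.0000).
Jacobian J = [[2·p·q - 2·q^2 - 1, p^2 - 4·p·q + 2], [6·p, 4·q]].
At the point, J = [[-7.0000, 14.0000], [-12.0000, 4.0000]] (det J = 140.0000).
Solving J·Δ = −F gives Δ = (0.9143, -0.2571).
Then the next iterate is (p, q)₁ = (-1.0857, 0.7429).
Round to (-1.0857, 0.7429) and repeat: F = (2.645586, 2.640034), J = [[-3.716934, 6.405011], [-6.5142, 2.9716]].
Δ = (0.2949, -0.2419), so (p, q)₂ = (-0.7908, 0.5010).

(-0.7908, 0.5010)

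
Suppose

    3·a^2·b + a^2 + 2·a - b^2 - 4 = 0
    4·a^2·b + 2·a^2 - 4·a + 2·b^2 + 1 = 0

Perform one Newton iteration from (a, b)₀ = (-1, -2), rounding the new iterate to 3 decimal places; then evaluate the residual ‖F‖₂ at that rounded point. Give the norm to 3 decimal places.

At (-1, -2): F = (-15.000, 7.000).
Jacobian J = [[6·a·b + 2·a + 2, 3·a^2 - 2·b], [8·a·b + 4·a - 4, 4·a^2 + 4·b]].
At the point, J = [[12.000, 7.000], [8.000, -4.000]] (det J = -104.000).
Solving J·Δ = −F gives Δ = (0.106, 1.962).
Then the next iterate is (a, b)₁ = (-0.894, -0.038).
Re-evaluating at (-0.894, -0.038): F = (-5.08132, 6.05588), so ‖F‖₂ = 7.905.

7.905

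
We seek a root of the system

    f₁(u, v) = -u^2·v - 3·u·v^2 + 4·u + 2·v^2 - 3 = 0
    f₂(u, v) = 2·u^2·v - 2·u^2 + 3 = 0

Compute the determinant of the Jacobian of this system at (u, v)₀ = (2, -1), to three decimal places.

J = [[-2·u·v - 3·v^2 + 4, -u^2 - 6·u·v + 4·v], [4·u·v - 4·u, 2·u^2]].
At the point, J = [[5.000, 4.000], [-16.000, 8.000]].
det J = 104.000.

104.000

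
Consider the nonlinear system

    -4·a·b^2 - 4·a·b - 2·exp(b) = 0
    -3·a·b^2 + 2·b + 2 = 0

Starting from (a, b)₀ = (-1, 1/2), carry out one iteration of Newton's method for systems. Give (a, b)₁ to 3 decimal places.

At (-1, 1/2): F = (-0.29744, 3.750).
Jacobian J = [[-4·b^2 - 4·b, -8·a·b - 4·a - 2·exp(b)], [-3·b^2, -6·a·b + 2]].
At the point, J = [[-3.000, 4.70256], [-0.750, 5.000]] (det J = -11.47308).
Solving J·Δ = −F gives Δ = (-1.667, -1.000).
Then the next iterate is (a, b)₁ = (-2.667, -0.500).

(-2.667, -0.500)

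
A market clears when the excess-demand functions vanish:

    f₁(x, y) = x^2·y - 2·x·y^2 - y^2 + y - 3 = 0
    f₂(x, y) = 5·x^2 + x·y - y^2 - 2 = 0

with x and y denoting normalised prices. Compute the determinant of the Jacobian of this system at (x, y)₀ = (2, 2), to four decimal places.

330.0000

J = [[2·x·y - 2·y^2, x^2 - 4·x·y - 2·y + 1], [10·x + y, x - 2·y]].
At the point, J = [[0.0000, -15.0000], [22.0000, -2.0000]].
det J = 330.0000.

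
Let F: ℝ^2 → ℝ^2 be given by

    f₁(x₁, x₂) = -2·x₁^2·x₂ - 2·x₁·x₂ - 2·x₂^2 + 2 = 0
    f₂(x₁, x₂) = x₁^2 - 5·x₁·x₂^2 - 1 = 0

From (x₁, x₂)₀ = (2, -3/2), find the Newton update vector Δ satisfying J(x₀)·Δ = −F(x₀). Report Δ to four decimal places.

At (2, -3/2): F = (15.5000, -19.5000).
Jacobian J = [[-4·x₁·x₂ - 2·x₂, -2·x₁^2 - 2·x₁ - 4·x₂], [2·x₁ - 5·x₂^2, -10·x₁·x₂]].
At the point, J = [[15.0000, -6.0000], [-7.2500, 30.0000]] (det J = 406.5000).
Solving J·Δ = −F gives Δ = (-0.8561, 0.4431).

(-0.8561, 0.4431)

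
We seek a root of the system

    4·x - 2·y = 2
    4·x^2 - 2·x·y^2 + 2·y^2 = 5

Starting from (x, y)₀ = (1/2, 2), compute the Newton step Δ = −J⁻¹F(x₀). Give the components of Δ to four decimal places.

(2.0000, 2.0000)

At (1/2, 2): F = (-4.0000, 0.0000).
Jacobian J = [[4, -2], [8·x - 2·y^2, -4·x·y + 4·y]].
At the point, J = [[4.0000, -2.0000], [-4.0000, 4.0000]] (det J = 8.0000).
Solving J·Δ = −F gives Δ = (2.0000, 2.0000).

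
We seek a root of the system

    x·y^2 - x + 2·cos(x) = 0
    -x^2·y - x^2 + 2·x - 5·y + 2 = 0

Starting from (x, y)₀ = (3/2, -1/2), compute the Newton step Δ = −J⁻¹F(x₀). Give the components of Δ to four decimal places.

(-0.8083, 0.8236)

At (3/2, -1/2): F = (-0.983526, 6.3750).
Jacobian J = [[y^2 - 2·sin(x) - 1, 2·x·y], [-2·x·y - 2·x + 2, -x^2 - 5]].
At the point, J = [[-2.744990, -1.5000], [0.5000, -7.2500]] (det J = 20.651177).
Solving J·Δ = −F gives Δ = (-0.8083, 0.8236).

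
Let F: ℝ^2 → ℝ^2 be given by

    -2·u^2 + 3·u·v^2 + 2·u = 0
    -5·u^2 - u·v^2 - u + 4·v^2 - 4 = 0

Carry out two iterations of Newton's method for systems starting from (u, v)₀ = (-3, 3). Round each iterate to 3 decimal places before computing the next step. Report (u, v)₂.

(-0.961, 1.335)

At (-3, 3): F = (-105.000, 17.000).
Jacobian J = [[-4·u + 3·v^2 + 2, 6·u·v], [-10·u - v^2 - 1, -2·u·v + 8·v]].
At the point, J = [[41.000, -54.000], [20.000, 42.000]] (det J = 2802.000).
Solving J·Δ = −F gives Δ = (1.246, -0.998).
Then the next iterate is (u, v)₁ = (-1.754, 2.002).
Round to (-1.754, 2.002) and repeat: F = (-30.75115, 5.43348), J = [[21.04001, -21.06905], [12.53200, 23.03902]].
Δ = (0.793, -0.667), so (u, v)₂ = (-0.961, 1.335).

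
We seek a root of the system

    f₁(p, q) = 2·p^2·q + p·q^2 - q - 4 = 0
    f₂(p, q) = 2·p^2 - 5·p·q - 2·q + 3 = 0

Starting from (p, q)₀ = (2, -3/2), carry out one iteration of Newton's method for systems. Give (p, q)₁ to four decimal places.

(1.1034, -0.2414)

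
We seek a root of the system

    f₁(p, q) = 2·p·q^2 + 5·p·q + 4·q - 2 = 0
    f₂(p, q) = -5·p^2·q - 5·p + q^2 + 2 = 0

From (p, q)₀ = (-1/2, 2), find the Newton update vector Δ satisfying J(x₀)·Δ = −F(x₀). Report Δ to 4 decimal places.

At (-1/2, 2): F = (-3.0000, 6.0000).
Jacobian J = [[2·q^2 + 5·q, 4·p·q + 5·p + 4], [-10·p·q - 5, -5·p^2 + 2·q]].
At the point, J = [[18.0000, -2.5000], [5.0000, 2.7500]] (det J = 62.0000).
Solving J·Δ = −F gives Δ = (-0.1089, -1.9839).

(-0.1089, -1.9839)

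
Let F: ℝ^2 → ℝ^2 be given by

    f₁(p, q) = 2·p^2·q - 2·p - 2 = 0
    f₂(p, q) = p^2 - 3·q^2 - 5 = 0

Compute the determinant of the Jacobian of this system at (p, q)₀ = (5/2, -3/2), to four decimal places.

-215.5000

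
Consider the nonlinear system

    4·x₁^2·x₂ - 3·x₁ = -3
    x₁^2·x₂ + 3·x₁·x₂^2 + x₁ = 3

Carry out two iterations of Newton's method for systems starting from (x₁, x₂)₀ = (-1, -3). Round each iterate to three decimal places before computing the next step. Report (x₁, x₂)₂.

(-3.891, 2.374)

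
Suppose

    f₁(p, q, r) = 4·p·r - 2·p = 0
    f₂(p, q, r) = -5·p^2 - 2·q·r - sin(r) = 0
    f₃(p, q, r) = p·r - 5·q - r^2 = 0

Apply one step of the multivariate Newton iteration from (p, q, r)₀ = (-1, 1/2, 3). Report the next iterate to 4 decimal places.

At (-1, 1/2, 3): F = (-10.0000, -8.141120, -14.5000).
Jacobian J = [[4·r - 2, 0, 4·p], [-10·p, -2·r, -2·q - cos(r)], [r, -5, p - 2·r]].
At the point, J = [[10.0000, 0.0000, -4.0000], [10.0000, -6.0000, -0.010008], [3.0000, -5.0000, -7.0000]] (det J = 547.499625).
Solving J·Δ = −F gives Δ = (0.4280, -0.6412, -1.4300).
Then the next iterate is (p, q, r)₁ = (-0.5720, -0.1412, 1.5700).

(-0.5720, -0.1412, 1.5700)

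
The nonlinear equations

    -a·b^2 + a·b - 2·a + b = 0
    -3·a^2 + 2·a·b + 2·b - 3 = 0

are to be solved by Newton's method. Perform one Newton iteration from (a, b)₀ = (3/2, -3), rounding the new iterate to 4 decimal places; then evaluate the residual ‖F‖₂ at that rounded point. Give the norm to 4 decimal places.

At (3/2, -3): F = (-24.0000, -24.7500).
Jacobian J = [[-b^2 + b - 2, -2·a·b + a + 1], [-6·a + 2·b, 2·a + 2]].
At the point, J = [[-14.0000, 11.5000], [-15.0000, 5.0000]] (det J = 102.5000).
Solving J·Δ = −F gives Δ = (-1.6061, 0.1317).
Then the next iterate is (a, b)₁ = (-0.1061, -2.8683).
Re-evaluating at (-0.1061, -2.8683): F = (-1.478873, -8.161718), so ‖F‖₂ = 8.2946.

8.2946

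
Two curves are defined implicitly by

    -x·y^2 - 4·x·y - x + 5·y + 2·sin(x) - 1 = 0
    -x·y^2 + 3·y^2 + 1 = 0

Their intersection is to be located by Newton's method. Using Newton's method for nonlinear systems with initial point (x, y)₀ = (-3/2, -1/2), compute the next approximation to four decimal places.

(4.3672, -0.3537)

At (-3/2, -1/2): F = (-6.619990, 2.1250).
Jacobian J = [[-y^2 - 4·y + 2·cos(x) - 1, -2·x·y - 4·x + 5], [-y^2, -2·x·y + 6·y]].
At the point, J = [[0.891474, 9.5000], [-0.2500, -4.5000]] (det J = -1.636635).
Solving J·Δ = −F gives Δ = (5.8672, 0.1463).
Then the next iterate is (x, y)₁ = (4.3672, -0.3537).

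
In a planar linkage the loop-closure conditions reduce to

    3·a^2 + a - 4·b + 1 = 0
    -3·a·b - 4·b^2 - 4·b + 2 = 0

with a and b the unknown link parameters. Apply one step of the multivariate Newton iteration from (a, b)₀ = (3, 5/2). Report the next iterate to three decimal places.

At (3, 5/2): F = (21.000, -55.500).
Jacobian J = [[6·a + 1, -4], [-3·b, -3·a - 8·b - 4]].
At the point, J = [[19.000, -4.000], [-7.500, -33.000]] (det J = -657.000).
Solving J·Δ = −F gives Δ = (-1.393, -1.365).
Then the next iterate is (a, b)₁ = (1.607, 1.135).

(1.607, 1.135)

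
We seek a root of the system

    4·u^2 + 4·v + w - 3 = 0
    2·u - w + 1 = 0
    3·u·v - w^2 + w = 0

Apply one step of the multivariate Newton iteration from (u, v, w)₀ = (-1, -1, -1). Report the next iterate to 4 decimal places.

At (-1, -1, -1): F = (-4.0000, 0.0000, 1.0000).
Jacobian J = [[8·u, 4, 1], [2, 0, -1], [3·v, 3·u, -2·w + 1]].
At the point, J = [[-8.0000, 4.0000, 1.0000], [2.0000, 0.0000, -1.0000], [-3.0000, -3.0000, 3.0000]] (det J = 6.0000).
Solving J·Δ = −F gives Δ = (-1.3333, -1.0000, -2.6667).
Then the next iterate is (u, v, w)₁ = (-2.3333, -2.0000, -3.6667).

(-2.3333, -2.0000, -3.6667)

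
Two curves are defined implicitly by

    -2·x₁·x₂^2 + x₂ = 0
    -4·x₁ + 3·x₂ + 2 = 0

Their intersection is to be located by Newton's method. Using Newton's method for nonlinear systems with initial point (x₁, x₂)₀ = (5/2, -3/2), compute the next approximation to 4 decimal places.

(-0.7030, -1.6040)

At (5/2, -3/2): F = (-12.7500, -12.5000).
Jacobian J = [[-2·x₂^2, -4·x₁·x₂ + 1], [-4, 3]].
At the point, J = [[-4.5000, 16.0000], [-4.0000, 3.0000]] (det J = 50.5000).
Solving J·Δ = −F gives Δ = (-3.2030, -0.1040).
Then the next iterate is (x₁, x₂)₁ = (-0.7030, -1.6040).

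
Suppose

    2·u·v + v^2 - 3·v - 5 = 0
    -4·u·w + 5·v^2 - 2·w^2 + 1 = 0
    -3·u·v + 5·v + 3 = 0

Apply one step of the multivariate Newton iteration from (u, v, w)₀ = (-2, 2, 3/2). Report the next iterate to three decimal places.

(1.462, 1.615, 1.481)

At (-2, 2, 3/2): F = (-15.000, 28.500, 25.000).
Jacobian J = [[2·v, 2·u + 2·v - 3, 0], [-4·w, 10·v, -4·u - 4·w], [-3·v, -3·u + 5, 0]].
At the point, J = [[4.000, -3.000, 0.000], [-6.000, 20.000, 2.000], [-6.000, 11.000, 0.000]] (det J = -52.000).
Solving J·Δ = −F gives Δ = (3.462, -0.385, -0.019).
Then the next iterate is (u, v, w)₁ = (1.462, 1.615, 1.481).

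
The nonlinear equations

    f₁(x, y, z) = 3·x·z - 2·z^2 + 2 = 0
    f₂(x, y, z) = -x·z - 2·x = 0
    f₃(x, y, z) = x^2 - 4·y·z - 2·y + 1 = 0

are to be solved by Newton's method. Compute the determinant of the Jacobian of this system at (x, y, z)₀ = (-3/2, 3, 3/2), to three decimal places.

-240.000

J = [[3·z, 0, 3·x - 4·z], [-z - 2, 0, -x], [2·x, -4·z - 2, -4·y]].
At the point, J = [[4.500, 0.000, -10.500], [-3.500, 0.000, 1.500], [-3.000, -8.000, -12.000]].
det J = -240.000.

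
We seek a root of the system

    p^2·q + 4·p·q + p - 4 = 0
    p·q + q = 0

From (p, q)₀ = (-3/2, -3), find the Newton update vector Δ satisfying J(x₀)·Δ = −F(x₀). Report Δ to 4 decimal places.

(0.2683, 1.3902)

At (-3/2, -3): F = (5.7500, 1.5000).
Jacobian J = [[2·p·q + 4·q + 1, p^2 + 4·p], [q, p + 1]].
At the point, J = [[-2.0000, -3.7500], [-3.0000, -0.5000]] (det J = -10.2500).
Solving J·Δ = −F gives Δ = (0.2683, 1.3902).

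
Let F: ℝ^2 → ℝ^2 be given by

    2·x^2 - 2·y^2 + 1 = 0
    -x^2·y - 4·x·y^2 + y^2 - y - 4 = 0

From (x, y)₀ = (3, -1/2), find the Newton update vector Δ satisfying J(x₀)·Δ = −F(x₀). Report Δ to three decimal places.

(-2.750, 7.250)

At (3, -1/2): F = (18.500, -1.750).
Jacobian J = [[4·x, -4·y], [-2·x·y - 4·y^2, -x^2 - 8·x·y + 2·y - 1]].
At the point, J = [[12.000, 2.000], [2.000, 1.000]] (det J = 8.000).
Solving J·Δ = −F gives Δ = (-2.750, 7.250).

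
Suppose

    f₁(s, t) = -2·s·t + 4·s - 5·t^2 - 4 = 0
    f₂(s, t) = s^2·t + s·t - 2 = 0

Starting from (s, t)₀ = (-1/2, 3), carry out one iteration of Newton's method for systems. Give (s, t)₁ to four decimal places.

(135.0000, -8.0000)

At (-1/2, 3): F = (-48.0000, -2.7500).
Jacobian J = [[-2·t + 4, -2·s - 10·t], [2·s·t + t, s^2 + s]].
At the point, J = [[-2.0000, -29.0000], [0.0000, -0.2500]] (det J = 0.5000).
Solving J·Δ = −F gives Δ = (135.5000, -11.0000).
Then the next iterate is (s, t)₁ = (135.0000, -8.0000).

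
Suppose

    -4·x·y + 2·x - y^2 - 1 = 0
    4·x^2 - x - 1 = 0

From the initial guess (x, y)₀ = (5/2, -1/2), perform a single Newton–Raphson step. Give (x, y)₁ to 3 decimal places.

(1.368, -0.031)

At (5/2, -1/2): F = (8.750, 21.500).
Jacobian J = [[-4·y + 2, -4·x - 2·y], [8·x - 1, 0]].
At the point, J = [[4.000, -9.000], [19.000, 0.000]] (det J = 171.000).
Solving J·Δ = −F gives Δ = (-1.132, 0.469).
Then the next iterate is (x, y)₁ = (1.368, -0.031).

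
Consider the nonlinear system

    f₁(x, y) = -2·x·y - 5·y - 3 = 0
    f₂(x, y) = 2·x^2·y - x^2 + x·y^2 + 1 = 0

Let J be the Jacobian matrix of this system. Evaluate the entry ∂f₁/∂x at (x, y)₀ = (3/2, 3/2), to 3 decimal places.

-3.000

∂f₁/∂x = -2·y.
At (3/2, 3/2) this is -3.000.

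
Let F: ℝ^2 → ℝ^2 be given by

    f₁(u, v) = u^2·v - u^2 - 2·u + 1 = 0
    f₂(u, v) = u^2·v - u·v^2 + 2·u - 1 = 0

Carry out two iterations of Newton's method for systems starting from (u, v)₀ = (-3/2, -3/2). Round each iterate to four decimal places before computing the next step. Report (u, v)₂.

(-0.9354, -2.2842)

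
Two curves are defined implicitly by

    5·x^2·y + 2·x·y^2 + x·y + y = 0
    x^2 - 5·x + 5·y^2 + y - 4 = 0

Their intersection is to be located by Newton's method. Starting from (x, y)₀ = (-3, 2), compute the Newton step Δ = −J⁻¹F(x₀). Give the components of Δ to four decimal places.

(0.5993, -1.6861)

At (-3, 2): F = (62.0000, 42.0000).
Jacobian J = [[10·x·y + 2·y^2 + y, 5·x^2 + 4·x·y + x + 1], [2·x - 5, 10·y + 1]].
At the point, J = [[-50.0000, 19.0000], [-11.0000, 21.0000]] (det J = -841.0000).
Solving J·Δ = −F gives Δ = (0.5993, -1.6861).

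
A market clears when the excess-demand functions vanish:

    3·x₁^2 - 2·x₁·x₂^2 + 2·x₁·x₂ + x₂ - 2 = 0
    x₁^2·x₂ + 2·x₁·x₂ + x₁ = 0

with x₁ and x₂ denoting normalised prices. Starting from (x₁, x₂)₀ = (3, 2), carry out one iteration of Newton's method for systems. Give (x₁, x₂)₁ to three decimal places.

(1.425, 1.585)

At (3, 2): F = (15.000, 33.000).
Jacobian J = [[6·x₁ - 2·x₂^2 + 2·x₂, -4·x₁·x₂ + 2·x₁ + 1], [2·x₁·x₂ + 2·x₂ + 1, x₁^2 + 2·x₁]].
At the point, J = [[14.000, -17.000], [17.000, 15.000]] (det J = 499.000).
Solving J·Δ = −F gives Δ = (-1.575, -0.415).
Then the next iterate is (x₁, x₂)₁ = (1.425, 1.585).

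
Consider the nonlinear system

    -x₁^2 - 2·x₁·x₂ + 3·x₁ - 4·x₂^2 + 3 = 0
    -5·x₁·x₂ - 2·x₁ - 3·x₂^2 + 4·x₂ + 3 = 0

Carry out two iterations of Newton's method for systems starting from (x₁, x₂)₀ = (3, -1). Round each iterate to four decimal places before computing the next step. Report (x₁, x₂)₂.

At (3, -1): F = (5.0000, 5.0000).
Jacobian J = [[-2·x₁ - 2·x₂ + 3, -2·x₁ - 8·x₂], [-5·x₂ - 2, -5·x₁ - 6·x₂ + 4]].
At the point, J = [[-1.0000, 2.0000], [3.0000, -5.0000]] (det J = -1.0000).
Solving J·Δ = −F gives Δ = (-35.0000, -20.0000).
Then the next iterate is (x₁, x₂)₁ = (-32.0000, -21.0000).
Round to (-32.0000, -21.0000) and repeat: F = (-4225.0000, -4700.0000), J = [[109.0000, 232.0000], [103.0000, 290.0000]].
Δ = (17.4812, 9.9981), so (x₁, x₂)₂ = (-14.5188, -11.0019).

(-14.5188, -11.0019)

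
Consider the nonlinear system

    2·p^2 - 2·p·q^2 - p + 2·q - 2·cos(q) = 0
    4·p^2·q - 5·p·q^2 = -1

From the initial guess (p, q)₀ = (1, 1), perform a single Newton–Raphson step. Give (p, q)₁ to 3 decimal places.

(1.096, 1.048)

At (1, 1): F = (-0.08060, 0.000).
Jacobian J = [[4·p - 2·q^2 - 1, -4·p·q + 2·sin(q) + 2], [8·p·q - 5·q^2, 4·p^2 - 10·p·q]].
At the point, J = [[1.000, -0.31706], [3.000, -6.000]] (det J = -5.04883).
Solving J·Δ = −F gives Δ = (0.096, 0.048).
Then the next iterate is (p, q)₁ = (1.096, 1.048).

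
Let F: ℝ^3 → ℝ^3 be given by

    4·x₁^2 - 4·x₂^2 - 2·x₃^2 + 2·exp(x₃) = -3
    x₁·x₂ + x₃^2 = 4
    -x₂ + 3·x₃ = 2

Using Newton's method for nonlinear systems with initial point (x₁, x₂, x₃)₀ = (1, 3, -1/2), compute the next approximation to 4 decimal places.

(2.0941, 2.4517, 1.4839)

At (1, 3, -1/2): F = (-28.286939, -0.7500, -6.5000).
Jacobian J = [[8·x₁, -8·x₂, -4·x₃ + 2·exp(x₃)], [x₂, x₁, 2·x₃], [0, -1, 3]].
At the point, J = [[8.0000, -24.0000, 3.213061], [3.0000, 1.0000, -1.0000], [0.0000, -1.0000, 3.0000]] (det J = 222.360816).
Solving J·Δ = −F gives Δ = (1.0941, -0.5483, 1.9839).
Then the next iterate is (x₁, x₂, x₃)₁ = (2.0941, 2.4517, 1.4839).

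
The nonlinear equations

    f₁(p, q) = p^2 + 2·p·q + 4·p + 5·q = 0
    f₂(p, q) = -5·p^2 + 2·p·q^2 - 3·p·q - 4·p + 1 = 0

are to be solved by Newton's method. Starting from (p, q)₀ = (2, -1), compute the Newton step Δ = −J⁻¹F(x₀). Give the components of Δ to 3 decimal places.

(-1.276, 0.517)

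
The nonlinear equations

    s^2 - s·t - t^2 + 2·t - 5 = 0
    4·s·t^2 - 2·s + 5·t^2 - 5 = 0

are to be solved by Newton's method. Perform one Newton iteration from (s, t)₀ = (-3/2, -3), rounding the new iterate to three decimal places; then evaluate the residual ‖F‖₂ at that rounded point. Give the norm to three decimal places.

5.792

At (-3/2, -3): F = (-22.250, -11.000).
Jacobian J = [[2·s - t, -s - 2·t + 2], [4·t^2 - 2, 8·s·t + 10·t]].
At the point, J = [[0.000, 9.500], [34.000, 6.000]] (det J = -323.000).
Solving J·Δ = −F gives Δ = (-0.090, 2.342).
Then the next iterate is (s, t)₁ = (-1.590, -0.658).
Re-evaluating at (-1.590, -0.658): F = (-5.26708, -2.40883), so ‖F‖₂ = 5.792.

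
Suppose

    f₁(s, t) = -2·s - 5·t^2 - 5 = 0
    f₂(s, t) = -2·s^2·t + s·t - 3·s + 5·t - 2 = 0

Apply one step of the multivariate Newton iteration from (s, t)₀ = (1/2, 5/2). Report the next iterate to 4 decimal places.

(0.7627, 0.9890)

At (1/2, 5/2): F = (-37.2500, 9.0000).
Jacobian J = [[-2, -10·t], [-4·s·t + t - 3, -2·s^2 + s + 5]].
At the point, J = [[-2.0000, -25.0000], [-5.5000, 5.0000]] (det J = -147.5000).
Solving J·Δ = −F gives Δ = (0.2627, -1.5110).
Then the next iterate is (s, t)₁ = (0.7627, 0.9890).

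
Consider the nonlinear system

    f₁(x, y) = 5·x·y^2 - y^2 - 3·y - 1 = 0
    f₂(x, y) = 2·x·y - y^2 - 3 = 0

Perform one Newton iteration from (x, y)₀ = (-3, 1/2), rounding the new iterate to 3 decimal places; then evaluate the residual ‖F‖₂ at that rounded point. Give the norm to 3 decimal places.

5.222

At (-3, 1/2): F = (-6.500, -6.250).
Jacobian J = [[5·y^2, 10·x·y - 2·y - 3], [2·y, 2·x - 2·y]].
At the point, J = [[1.250, -19.000], [1.000, -7.000]] (det J = 10.250).
Solving J·Δ = −F gives Δ = (7.146, 0.128).
Then the next iterate is (x, y)₁ = (4.146, 0.628).
Re-evaluating at (4.146, 0.628): F = (4.89720, 1.81299), so ‖F‖₂ = 5.222.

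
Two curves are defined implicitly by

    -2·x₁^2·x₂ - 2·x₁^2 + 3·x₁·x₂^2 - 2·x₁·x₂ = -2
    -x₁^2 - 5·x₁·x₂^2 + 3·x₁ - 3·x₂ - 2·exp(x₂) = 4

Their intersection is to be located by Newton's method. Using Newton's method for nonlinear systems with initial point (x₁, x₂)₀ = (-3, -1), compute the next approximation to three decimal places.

(-0.576, -0.853)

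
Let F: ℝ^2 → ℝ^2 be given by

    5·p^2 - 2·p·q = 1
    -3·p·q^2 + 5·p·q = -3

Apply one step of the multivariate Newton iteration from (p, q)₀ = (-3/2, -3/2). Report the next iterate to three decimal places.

At (-3/2, -3/2): F = (5.750, 24.375).
Jacobian J = [[10·p - 2·q, -2·p], [-3·q^2 + 5·q, -6·p·q + 5·p]].
At the point, J = [[-12.000, 3.000], [-14.250, -21.000]] (det J = 294.750).
Solving J·Δ = −F gives Δ = (0.658, 0.714).
Then the next iterate is (p, q)₁ = (-0.842, -0.786).

(-0.842, -0.786)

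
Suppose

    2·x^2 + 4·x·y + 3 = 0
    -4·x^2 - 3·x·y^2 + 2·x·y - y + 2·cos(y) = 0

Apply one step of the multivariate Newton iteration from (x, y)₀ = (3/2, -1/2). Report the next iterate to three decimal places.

At (3/2, -1/2): F = (4.500, -9.36983).
Jacobian J = [[4·x + 4·y, 4·x], [-8·x - 3·y^2 + 2·y, -6·x·y + 2·x - 2·sin(y) - 1]].
At the point, J = [[4.000, 6.000], [-13.750, 7.45885]] (det J = 112.33540).
Solving J·Δ = −F gives Δ = (-0.799, -0.217).
Then the next iterate is (x, y)₁ = (0.701, -0.717).

(0.701, -0.717)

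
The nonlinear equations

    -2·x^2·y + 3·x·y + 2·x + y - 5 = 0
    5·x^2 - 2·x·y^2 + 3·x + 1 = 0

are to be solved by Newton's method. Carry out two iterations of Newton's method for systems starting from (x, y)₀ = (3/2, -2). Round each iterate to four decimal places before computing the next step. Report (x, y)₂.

At (3/2, -2): F = (-4.0000, 4.7500).
Jacobian J = [[-4·x·y + 3·y + 2, -2·x^2 + 3·x + 1], [10·x - 2·y^2 + 3, -4·x·y]].
At the point, J = [[8.0000, 1.0000], [10.0000, 12.0000]] (det J = 86.0000).
Solving J·Δ = −F gives Δ = (0.6134, -0.9070).
Then the next iterate is (x, y)₁ = (2.1134, -2.9070).
Round to (2.1134, -2.9070) and repeat: F = (3.856834, -6.046705), J = [[17.853615, -1.592719], [7.232702, 24.574615]].
Δ = (-0.1891, 0.3017), so (x, y)₂ = (1.9243, -2.6053).

(1.9243, -2.6053)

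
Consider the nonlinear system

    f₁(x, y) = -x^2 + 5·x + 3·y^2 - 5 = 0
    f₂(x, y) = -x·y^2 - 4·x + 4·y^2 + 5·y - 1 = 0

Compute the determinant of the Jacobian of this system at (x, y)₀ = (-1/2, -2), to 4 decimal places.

-174.0000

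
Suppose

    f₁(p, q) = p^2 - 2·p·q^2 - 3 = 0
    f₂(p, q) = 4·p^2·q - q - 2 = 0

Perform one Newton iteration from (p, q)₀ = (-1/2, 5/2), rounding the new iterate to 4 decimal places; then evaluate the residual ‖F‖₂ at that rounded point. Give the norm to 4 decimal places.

At (-1/2, 5/2): F = (3.5000, -2.0000).
Jacobian J = [[2·p - 2·q^2, -4·p·q], [8·p·q, 4·p^2 - 1]].
At the point, J = [[-13.5000, 5.0000], [-10.0000, 0.0000]] (det J = 50.0000).
Solving J·Δ = −F gives Δ = (-0.2000, -1.2400).
Then the next iterate is (p, q)₁ = (-0.7000, 1.2600).
Re-evaluating at (-0.7000, 1.2600): F = (-0.287360, -0.7904), so ‖F‖₂ = 0.8410.

0.8410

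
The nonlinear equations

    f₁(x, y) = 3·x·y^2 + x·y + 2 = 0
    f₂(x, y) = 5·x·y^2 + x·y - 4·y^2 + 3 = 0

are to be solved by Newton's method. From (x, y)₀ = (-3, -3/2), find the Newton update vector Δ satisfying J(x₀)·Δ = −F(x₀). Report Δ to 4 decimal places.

(-2.0909, 1.0303)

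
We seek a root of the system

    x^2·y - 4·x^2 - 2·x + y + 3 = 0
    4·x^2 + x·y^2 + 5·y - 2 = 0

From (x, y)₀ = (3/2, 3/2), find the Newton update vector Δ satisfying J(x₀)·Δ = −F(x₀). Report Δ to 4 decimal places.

(-0.7124, -0.8130)

At (3/2, 3/2): F = (-4.1250, 17.8750).
Jacobian J = [[2·x·y - 8·x - 2, x^2 + 1], [8·x + y^2, 2·x·y + 5]].
At the point, J = [[-9.5000, 3.2500], [14.2500, 9.5000]] (det J = -136.5625).
Solving J·Δ = −F gives Δ = (-0.7124, -0.8130).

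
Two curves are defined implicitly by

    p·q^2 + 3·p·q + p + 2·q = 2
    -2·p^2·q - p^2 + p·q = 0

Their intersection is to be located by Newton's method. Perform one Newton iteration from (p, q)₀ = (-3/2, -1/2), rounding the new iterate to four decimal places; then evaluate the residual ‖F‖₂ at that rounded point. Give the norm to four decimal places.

At (-3/2, -1/2): F = (-2.6250, 0.7500).
Jacobian J = [[q^2 + 3·q + 1, 2·p·q + 3·p + 2], [-4·p·q - 2·p + q, -2·p^2 + p]].
At the point, J = [[-0.2500, -1.0000], [-0.5000, -6.0000]] (det J = 1.0000).
Solving J·Δ = −F gives Δ = (-16.5000, 1.5000).
Then the next iterate is (p, q)₁ = (-18.0000, 1.0000).
Re-evaluating at (-18.0000, 1.0000): F = (-90.0000, -990.0000), so ‖F‖₂ = 994.0825.

994.0825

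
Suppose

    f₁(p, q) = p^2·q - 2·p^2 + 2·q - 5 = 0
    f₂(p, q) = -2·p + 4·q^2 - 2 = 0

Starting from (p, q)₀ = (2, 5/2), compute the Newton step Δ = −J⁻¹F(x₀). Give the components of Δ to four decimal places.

At (2, 5/2): F = (2.0000, 19.0000).
Jacobian J = [[2·p·q - 4·p, p^2 + 2], [-2, 8·q]].
At the point, J = [[2.0000, 6.0000], [-2.0000, 20.0000]] (det J = 52.0000).
Solving J·Δ = −F gives Δ = (1.4231, -0.8077).

(1.4231, -0.8077)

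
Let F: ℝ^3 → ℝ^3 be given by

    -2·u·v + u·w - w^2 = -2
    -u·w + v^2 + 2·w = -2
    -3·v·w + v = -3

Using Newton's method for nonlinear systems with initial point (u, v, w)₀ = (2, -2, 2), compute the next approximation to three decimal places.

At (2, -2, 2): F = (10.000, 6.000, 13.000).
Jacobian J = [[-2·v + w, -2·u, u - 2·w], [-w, 2·v, -u + 2], [0, -3·w + 1, -3·v]].
At the point, J = [[6.000, -4.000, -2.000], [-2.000, -4.000, 0.000], [0.000, -5.000, 6.000]] (det J = -212.000).
Solving J·Δ = −F gives Δ = (-0.660, 1.830, -0.642).
Then the next iterate is (u, v, w)₁ = (1.340, -0.170, 1.358).

(1.340, -0.170, 1.358)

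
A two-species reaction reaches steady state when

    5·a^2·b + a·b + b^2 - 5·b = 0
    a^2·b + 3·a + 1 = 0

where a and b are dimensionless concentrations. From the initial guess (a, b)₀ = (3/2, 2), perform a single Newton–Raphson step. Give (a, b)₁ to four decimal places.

(-0.6815, 6.2815)

At (3/2, 2): F = (19.5000, 10.0000).
Jacobian J = [[10·a·b + b, 5·a^2 + a + 2·b - 5], [2·a·b + 3, a^2]].
At the point, J = [[32.0000, 11.7500], [9.0000, 2.2500]] (det J = -33.7500).
Solving J·Δ = −F gives Δ = (-2.1815, 4.2815).
Then the next iterate is (a, b)₁ = (-0.6815, 6.2815).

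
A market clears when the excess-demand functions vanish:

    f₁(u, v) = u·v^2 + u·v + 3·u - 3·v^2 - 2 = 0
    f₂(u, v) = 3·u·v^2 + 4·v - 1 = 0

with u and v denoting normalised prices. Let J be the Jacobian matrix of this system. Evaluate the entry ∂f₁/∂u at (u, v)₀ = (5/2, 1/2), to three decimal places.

3.750

∂f₁/∂u = v^2 + v + 3.
At (5/2, 1/2) this is 3.750.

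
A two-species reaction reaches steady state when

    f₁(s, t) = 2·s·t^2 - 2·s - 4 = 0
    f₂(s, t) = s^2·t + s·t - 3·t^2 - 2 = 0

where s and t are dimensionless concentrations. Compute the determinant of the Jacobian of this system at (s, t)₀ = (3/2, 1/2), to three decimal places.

-7.125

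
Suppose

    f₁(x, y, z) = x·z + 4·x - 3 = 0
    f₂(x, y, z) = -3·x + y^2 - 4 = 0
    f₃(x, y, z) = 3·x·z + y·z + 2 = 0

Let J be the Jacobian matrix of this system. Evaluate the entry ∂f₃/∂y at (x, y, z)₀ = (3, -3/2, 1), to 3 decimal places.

1.000

∂f₃/∂y = z.
At (3, -3/2, 1) this is 1.000.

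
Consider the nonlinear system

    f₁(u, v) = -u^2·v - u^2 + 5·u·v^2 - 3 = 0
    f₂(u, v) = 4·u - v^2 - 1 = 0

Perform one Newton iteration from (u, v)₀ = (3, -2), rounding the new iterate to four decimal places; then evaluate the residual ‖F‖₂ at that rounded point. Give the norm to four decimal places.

At (3, -2): F = (66.0000, 7.0000).
Jacobian J = [[-2·u·v - 2·u + 5·v^2, -u^2 + 10·u·v], [4, -2·v]].
At the point, J = [[26.0000, -69.0000], [4.0000, 4.0000]] (det J = 380.0000).
Solving J·Δ = −F gives Δ = (-1.9658, 0.2158).
Then the next iterate is (u, v)₁ = (1.0342, -1.7842).
Re-evaluating at (1.0342, -1.7842): F = (14.299961, -0.046570), so ‖F‖₂ = 14.3000.

14.3000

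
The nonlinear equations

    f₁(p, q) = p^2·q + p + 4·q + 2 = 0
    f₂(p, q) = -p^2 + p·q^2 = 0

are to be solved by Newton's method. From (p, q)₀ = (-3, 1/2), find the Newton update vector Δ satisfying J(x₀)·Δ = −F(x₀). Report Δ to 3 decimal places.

(1.465, -0.198)

At (-3, 1/2): F = (5.500, -9.750).
Jacobian J = [[2·p·q + 1, p^2 + 4], [-2·p + q^2, 2·p·q]].
At the point, J = [[-2.000, 13.000], [6.250, -3.000]] (det J = -75.250).
Solving J·Δ = −F gives Δ = (1.465, -0.198).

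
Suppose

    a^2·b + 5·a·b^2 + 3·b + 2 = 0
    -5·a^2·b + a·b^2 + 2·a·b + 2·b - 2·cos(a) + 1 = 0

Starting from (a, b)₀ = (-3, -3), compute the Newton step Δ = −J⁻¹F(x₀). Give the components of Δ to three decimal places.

(1.051, 1.008)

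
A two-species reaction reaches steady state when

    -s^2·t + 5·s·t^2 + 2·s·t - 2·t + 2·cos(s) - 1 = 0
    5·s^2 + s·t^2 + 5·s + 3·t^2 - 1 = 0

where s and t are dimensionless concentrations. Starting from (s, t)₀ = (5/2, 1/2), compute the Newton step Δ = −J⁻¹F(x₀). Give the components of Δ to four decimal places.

At (5/2, 1/2): F = (-1.102287, 44.1250).
Jacobian J = [[-2·s·t + 5·t^2 + 2·t - 2·sin(s), -s^2 + 10·s·t + 2·s - 2], [10·s + t^2 + 5, 2·s·t + 6·t]].
At the point, J = [[-1.446944, 9.2500], [30.2500, 5.5000]] (det J = -287.770694).
Solving J·Δ = −F gives Δ = (-1.4394, -0.1060).

(-1.4394, -0.1060)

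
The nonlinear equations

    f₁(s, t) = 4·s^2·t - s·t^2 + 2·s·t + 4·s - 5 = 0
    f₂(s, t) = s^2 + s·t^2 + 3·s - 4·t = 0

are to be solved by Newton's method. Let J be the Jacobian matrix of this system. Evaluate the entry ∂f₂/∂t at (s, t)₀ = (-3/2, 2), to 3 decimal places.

-10.000

∂f₂/∂t = 2·s·t - 4.
At (-3/2, 2) this is -10.000.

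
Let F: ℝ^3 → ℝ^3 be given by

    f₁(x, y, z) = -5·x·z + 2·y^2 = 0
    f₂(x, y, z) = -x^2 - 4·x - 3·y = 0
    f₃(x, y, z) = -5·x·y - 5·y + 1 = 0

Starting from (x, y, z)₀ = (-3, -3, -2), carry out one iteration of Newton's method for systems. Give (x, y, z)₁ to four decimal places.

At (-3, -3, -2): F = (-12.0000, 12.0000, -29.0000).
Jacobian J = [[-5·z, 4·y, -5·x], [-2·x - 4, -3, 0], [-5·y, -5·x - 5, 0]].
At the point, J = [[10.0000, -12.0000, 15.0000], [2.0000, -3.0000, 0.0000], [15.0000, 10.0000, 0.0000]] (det J = 975.0000).
Solving J·Δ = −F gives Δ = (-0.5077, 3.6615, 4.0677).
Then the next iterate is (x, y, z)₁ = (-3.5077, 0.6615, 2.0677).

(-3.5077, 0.6615, 2.0677)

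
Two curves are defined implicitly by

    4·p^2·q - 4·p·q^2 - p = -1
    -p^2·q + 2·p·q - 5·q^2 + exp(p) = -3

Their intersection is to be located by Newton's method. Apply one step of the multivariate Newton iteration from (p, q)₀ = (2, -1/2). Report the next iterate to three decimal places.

(0.908, -0.496)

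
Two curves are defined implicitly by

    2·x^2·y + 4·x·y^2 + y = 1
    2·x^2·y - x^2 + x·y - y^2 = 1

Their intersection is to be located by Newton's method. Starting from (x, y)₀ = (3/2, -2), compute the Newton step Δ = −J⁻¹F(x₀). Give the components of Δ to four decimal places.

(-0.8602, 0.4627)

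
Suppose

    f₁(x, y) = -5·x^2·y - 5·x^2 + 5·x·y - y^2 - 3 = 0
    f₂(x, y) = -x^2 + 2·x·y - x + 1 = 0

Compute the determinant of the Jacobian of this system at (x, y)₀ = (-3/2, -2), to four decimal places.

J = [[-10·x·y - 10·x + 5·y, -5·x^2 + 5·x - 2·y], [-2·x + 2·y - 1, 2·x]].
At the point, J = [[-25.0000, -14.7500], [-2.0000, -3.0000]].
det J = 45.5000.

45.5000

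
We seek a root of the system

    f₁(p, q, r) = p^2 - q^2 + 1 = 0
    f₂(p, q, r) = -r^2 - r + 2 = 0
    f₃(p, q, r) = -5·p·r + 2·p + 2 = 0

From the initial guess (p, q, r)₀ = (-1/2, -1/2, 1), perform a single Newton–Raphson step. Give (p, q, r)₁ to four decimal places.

At (-1/2, -1/2, 1): F = (1.0000, 0.0000, 3.5000).
Jacobian J = [[2·p, -2·q, 0], [0, 0, -2·r - 1], [-5·r + 2, 0, -5·p]].
At the point, J = [[-1.0000, 1.0000, 0.0000], [0.0000, 0.0000, -3.0000], [-3.0000, 0.0000, 2.5000]] (det J = 9.0000).
Solving J·Δ = −F gives Δ = (1.1667, 0.1667, 0.0000).
Then the next iterate is (p, q, r)₁ = (0.6667, -0.3333, 1.0000).

(0.6667, -0.3333, 1.0000)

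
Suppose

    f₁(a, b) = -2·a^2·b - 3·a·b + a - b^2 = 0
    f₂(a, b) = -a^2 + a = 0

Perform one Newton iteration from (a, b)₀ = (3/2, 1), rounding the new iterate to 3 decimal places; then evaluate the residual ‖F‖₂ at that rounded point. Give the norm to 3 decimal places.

At (3/2, 1): F = (-8.500, -0.750).
Jacobian J = [[-4·a·b - 3·b + 1, -2·a^2 - 3·a - 2·b], [-2·a + 1, 0]].
At the point, J = [[-8.000, -11.000], [-2.000, 0.000]] (det J = -22.000).
Solving J·Δ = −F gives Δ = (-0.375, -0.500).
Then the next iterate is (a, b)₁ = (1.125, 0.500).
Re-evaluating at (1.125, 0.500): F = (-2.07812, -0.14062), so ‖F‖₂ = 2.083.

2.083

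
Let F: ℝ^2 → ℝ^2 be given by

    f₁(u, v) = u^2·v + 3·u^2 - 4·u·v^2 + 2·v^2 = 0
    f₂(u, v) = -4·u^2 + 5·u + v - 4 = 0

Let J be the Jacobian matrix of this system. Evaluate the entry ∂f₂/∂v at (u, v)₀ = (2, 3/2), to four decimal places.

1.0000

∂f₂/∂v = 1.
At (2, 3/2) this is 1.0000.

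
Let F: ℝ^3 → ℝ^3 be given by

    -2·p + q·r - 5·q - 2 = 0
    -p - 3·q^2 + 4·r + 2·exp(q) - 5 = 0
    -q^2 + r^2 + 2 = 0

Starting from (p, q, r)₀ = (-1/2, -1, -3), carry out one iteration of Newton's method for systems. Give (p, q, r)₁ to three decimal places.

At (-1/2, -1, -3): F = (7.000, -18.76424, 10.000).
Jacobian J = [[-2, r - 5, q], [-1, -6·q + 2·exp(q), 4], [0, -2·q, 2·r]].
At the point, J = [[-2.000, -8.000, -1.000], [-1.000, 6.73576, 4.000], [0.000, 2.000, -6.000]] (det J = 146.82911).
Solving J·Δ = −F gives Δ = (-2.361, 1.207, 2.069).
Then the next iterate is (p, q, r)₁ = (-2.861, 0.207, -0.931).

(-2.861, 0.207, -0.931)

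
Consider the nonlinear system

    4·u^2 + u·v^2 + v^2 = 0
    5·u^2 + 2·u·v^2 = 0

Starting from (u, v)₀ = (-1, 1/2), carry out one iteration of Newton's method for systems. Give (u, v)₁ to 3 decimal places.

At (-1, 1/2): F = (4.000, 4.500).
Jacobian J = [[8·u + v^2, 2·u·v + 2·v], [10·u + 2·v^2, 4·u·v]].
At the point, J = [[-7.750, 0.000], [-9.500, -2.000]] (det J = 15.500).
Solving J·Δ = −F gives Δ = (0.516, -0.202).
Then the next iterate is (u, v)₁ = (-0.484, 0.298).

(-0.484, 0.298)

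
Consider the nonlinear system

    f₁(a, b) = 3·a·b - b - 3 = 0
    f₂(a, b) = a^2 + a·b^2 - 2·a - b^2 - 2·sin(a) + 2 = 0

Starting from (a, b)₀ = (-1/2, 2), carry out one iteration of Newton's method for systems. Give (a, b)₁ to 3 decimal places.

(0.649, 1.557)

At (-1/2, 2): F = (-8.000, -1.79115).
Jacobian J = [[3·b, 3·a - 1], [2·a + b^2 - 2·cos(a) - 2, 2·a·b - 2·b]].
At the point, J = [[6.000, -2.500], [-0.75517, -6.000]] (det J = -37.88791).
Solving J·Δ = −F gives Δ = (1.149, -0.443).
Then the next iterate is (a, b)₁ = (0.649, 1.557).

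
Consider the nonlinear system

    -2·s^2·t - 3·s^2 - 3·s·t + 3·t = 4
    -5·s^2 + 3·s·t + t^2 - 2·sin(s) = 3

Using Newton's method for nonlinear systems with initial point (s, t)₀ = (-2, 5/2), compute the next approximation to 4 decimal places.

At (-2, 5/2): F = (-13.5000, -29.931405).
Jacobian J = [[-4·s·t - 6·s - 3·t, -2·s^2 - 3·s + 3], [-10·s + 3·t - 2·cos(s), 3·s + 2·t]].
At the point, J = [[24.5000, 1.0000], [28.332294, -1.0000]] (det J = -52.832294).
Solving J·Δ = −F gives Δ = (0.8221, -6.6405).
Then the next iterate is (s, t)₁ = (-1.1779, -4.1405).

(-1.1779, -4.1405)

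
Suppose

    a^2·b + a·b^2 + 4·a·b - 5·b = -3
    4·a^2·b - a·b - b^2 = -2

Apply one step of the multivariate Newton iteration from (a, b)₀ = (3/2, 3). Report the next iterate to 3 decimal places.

(1.081, 1.883)

At (3/2, 3): F = (26.250, 15.500).
Jacobian J = [[2·a·b + b^2 + 4·b, a^2 + 2·a·b + 4·a - 5], [8·a·b - b, 4·a^2 - a - 2·b]].
At the point, J = [[30.000, 12.250], [33.000, 1.500]] (det J = -359.250).
Solving J·Δ = −F gives Δ = (-0.419, -1.117).
Then the next iterate is (a, b)₁ = (1.081, 1.883).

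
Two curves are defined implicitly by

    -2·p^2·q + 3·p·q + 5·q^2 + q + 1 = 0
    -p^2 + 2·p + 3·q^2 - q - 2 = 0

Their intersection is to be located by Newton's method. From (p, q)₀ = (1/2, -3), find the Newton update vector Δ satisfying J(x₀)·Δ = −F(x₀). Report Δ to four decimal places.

At (1/2, -3): F = (40.0000, 28.7500).
Jacobian J = [[-4·p·q + 3·q, -2·p^2 + 3·p + 10·q + 1], [-2·p + 2, 6·q - 1]].
At the point, J = [[-3.0000, -28.0000], [1.0000, -19.0000]] (det J = 85.0000).
Solving J·Δ = −F gives Δ = (-0.5294, 1.4853).

(-0.5294, 1.4853)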